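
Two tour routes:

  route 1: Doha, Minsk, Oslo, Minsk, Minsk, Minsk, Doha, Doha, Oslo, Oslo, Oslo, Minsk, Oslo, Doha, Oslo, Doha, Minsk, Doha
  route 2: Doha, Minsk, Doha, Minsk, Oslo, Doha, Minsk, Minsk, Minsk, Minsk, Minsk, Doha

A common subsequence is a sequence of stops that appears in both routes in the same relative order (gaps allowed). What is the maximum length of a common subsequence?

9

One common subsequence of length 9: Doha at route 1[1]=route 2[3]; then Minsk at route 1[2]=route 2[4]; then Oslo at route 1[3]=route 2[5]; then Minsk at route 1[4]=route 2[7]; then Minsk at route 1[5]=route 2[8]; then Minsk at route 1[6]=route 2[9]; then Minsk at route 1[12]=route 2[10]; then Minsk at route 1[17]=route 2[11]; then Doha at route 1[18]=route 2[12]. Since dp[18][12] = 9, nothing longer is possible.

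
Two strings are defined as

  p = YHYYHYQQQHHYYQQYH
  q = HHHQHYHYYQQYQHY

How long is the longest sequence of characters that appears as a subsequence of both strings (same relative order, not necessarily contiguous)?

Pick H (p #2, q #2) → H (p #5, q #3) → Q (p #9, q #4) → H (p #10, q #5) → H (p #11, q #7) → Y (p #12, q #8) → Y (p #13, q #9) → Q (p #14, q #10) → Q (p #15, q #11) → Y (p #16, q #12) → H (p #17, q #14); all 11 characters appear in both, in order. dp[17][15] = 11 confirms this is the maximum.

11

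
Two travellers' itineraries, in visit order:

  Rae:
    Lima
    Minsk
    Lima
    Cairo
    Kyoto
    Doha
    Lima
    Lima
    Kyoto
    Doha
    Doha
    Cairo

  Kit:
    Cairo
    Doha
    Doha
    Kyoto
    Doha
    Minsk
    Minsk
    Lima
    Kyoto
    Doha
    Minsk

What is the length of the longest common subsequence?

One common subsequence of length 6: Cairo at Rae[4]=Kit[1], then Kyoto at Rae[5]=Kit[4], then Doha at Rae[6]=Kit[5], then Lima at Rae[8]=Kit[8], then Kyoto at Rae[9]=Kit[9], then Doha at Rae[10]=Kit[10], and the DP table's final entry dp[12][11] is also 6, so no common subsequence is longer.

6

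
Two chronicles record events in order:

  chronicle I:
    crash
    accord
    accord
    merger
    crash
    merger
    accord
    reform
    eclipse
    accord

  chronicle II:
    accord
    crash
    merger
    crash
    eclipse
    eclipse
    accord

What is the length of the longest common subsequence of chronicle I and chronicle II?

One common subsequence of length 5: crash [1,2], then merger [4,3], then crash [5,4], then eclipse [9,6], then accord [10,7]. The LCS DP gives dp[10][7] = 5, so this is optimal.

5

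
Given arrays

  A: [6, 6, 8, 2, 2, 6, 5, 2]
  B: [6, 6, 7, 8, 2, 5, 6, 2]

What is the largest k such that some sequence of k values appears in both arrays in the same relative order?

6

Let dp[i][j] be the LCS length of the first i values of A and the first j values of B. dp[i][j] = dp[i-1][j-1]+1 when the i-th and j-th values match, else max(dp[i-1][j], dp[i][j-1]).
    ·  6  6  7  8  2  5  6  2
 ·  0  0  0  0  0  0  0  0  0
 6  0  1  1  1  1  1  1  1  1
 6  0  1  2  2  2  2  2  2  2
 8  0  1  2  2  3  3  3  3  3
 2  0  1  2  2  3  4  4  4  4
 2  0  1  2  2  3  4  4  4  5
 6  0  1  2  2  3  4  4  5  5
 5  0  1  2  2  3  4  5  5  5
 2  0  1  2  2  3  4  5  5  6
dp[8][8] = 6. One LCS (by backtracking along matches): 6, 6, 8, 2, 6, 2.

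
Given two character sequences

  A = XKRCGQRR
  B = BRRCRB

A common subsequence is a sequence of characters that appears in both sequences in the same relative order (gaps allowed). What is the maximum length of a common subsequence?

Taking R [3,3], C [4,4], R [7,5] gives a common subsequence of length 3. Since dp[8][6] = 3, nothing longer is possible.

3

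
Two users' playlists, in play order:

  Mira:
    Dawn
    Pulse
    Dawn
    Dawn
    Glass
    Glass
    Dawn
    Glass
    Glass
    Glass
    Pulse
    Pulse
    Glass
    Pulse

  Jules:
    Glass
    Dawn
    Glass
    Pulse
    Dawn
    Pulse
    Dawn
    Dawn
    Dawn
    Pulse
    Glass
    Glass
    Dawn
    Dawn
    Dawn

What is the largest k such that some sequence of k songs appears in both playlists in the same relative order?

7

Match Dawn [1,5], Pulse [2,6], Dawn [3,8], Dawn [4,9], Glass [5,11], Glass [6,12], Dawn [7,15] — 7 songs in the same relative order in both. The LCS DP gives dp[14][15] = 7, so this is optimal.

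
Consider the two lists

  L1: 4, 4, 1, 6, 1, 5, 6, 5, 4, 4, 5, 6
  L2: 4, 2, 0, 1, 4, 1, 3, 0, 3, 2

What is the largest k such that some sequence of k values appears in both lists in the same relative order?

3

Taking 4 (L1 #1, L2 #1), 4 (L1 #2, L2 #5), 1 (L1 #3, L2 #6) gives a common subsequence of length 3, and the DP table's final entry dp[12][10] is also 3, so no common subsequence is longer.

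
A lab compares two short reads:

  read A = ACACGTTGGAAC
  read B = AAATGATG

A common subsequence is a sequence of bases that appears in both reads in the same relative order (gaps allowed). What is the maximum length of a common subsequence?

5

Match A (read A #1, read B #2), A (read A #3, read B #3), G (read A #5, read B #5), T (read A #7, read B #7), G (read A #9, read B #8) — 5 bases in the same relative order in both, and the DP table's final entry dp[12][8] is also 5, so no common subsequence is longer.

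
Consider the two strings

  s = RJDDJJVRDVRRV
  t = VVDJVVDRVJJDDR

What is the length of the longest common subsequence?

One common subsequence of length 6: J [2,4], D [3,7], J [5,10], J [6,11], D [9,13], R [12,14]. Since dp[13][14] = 6, nothing longer is possible.

6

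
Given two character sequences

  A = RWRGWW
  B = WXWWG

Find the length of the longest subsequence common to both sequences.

3

Let dp[i][j] be the LCS length of the first i characters of A and the first j characters of B. dp[i][j] = dp[i-1][j-1]+1 when the i-th and j-th characters match, else max(dp[i-1][j], dp[i][j-1]).
    ·  W  X  W  W  G
 ·  0  0  0  0  0  0
 R  0  0  0  0  0  0
 W  0  1  1  1  1  1
 R  0  1  1  1  1  1
 G  0  1  1  1  1  2
 W  0  1  1  2  2  2
 W  0  1  1  2  3  3
dp[6][5] = 3. One LCS (by backtracking along matches): WWW.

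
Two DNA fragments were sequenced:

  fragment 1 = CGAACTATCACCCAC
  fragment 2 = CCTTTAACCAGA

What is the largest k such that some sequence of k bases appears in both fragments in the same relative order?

8

Pick C [1,1], C [5,2], T [6,5], A [7,6], A [10,7], C [11,8], C [12,9], A [14,12]; all 8 bases appear in both, in order, and the DP table's final entry dp[15][12] is also 8, so no common subsequence is longer.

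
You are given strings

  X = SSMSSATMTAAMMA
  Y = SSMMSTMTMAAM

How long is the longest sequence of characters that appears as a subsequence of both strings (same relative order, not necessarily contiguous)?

10

Taking S (X #1, Y #1), S (X #2, Y #2), M (X #3, Y #4), S (X #5, Y #5), T (X #7, Y #6), M (X #8, Y #7), T (X #9, Y #8), A (X #10, Y #10), A (X #11, Y #11), M (X #13, Y #12) gives a common subsequence of length 10. The LCS DP gives dp[14][12] = 10, so this is optimal.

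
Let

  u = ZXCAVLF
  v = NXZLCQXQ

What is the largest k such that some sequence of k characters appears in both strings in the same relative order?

2

Pick Z (u #1, v #3); then X (u #2, v #7); all 2 characters appear in both, in order, and the DP table's final entry dp[7][8] is also 2, so no common subsequence is longer.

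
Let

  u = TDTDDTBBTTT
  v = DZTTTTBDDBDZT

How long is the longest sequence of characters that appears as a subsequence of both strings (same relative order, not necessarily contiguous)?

Match T [1,5] → T [3,6] → D [4,8] → D [5,9] → B [7,10] → T [11,13] — 6 characters in the same relative order in both, and the DP table's final entry dp[11][13] is also 6, so no common subsequence is longer.

6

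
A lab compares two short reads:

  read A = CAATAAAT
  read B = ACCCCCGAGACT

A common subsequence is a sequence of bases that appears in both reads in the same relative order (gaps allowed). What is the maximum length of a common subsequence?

4

Taking C (read A #1, read B #6), then A (read A #2, read B #8), then A (read A #3, read B #10), then T (read A #8, read B #12) gives a common subsequence of length 4. The LCS DP gives dp[8][12] = 4, so this is optimal.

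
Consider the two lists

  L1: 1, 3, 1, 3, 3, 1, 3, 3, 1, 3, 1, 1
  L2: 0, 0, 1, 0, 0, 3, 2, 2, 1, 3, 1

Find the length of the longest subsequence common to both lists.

Let dp[i][j] be the LCS length of the first i values of L1 and the first j values of L2. dp[i][j] = dp[i-1][j-1]+1 when the i-th and j-th values match, else max(dp[i-1][j], dp[i][j-1]).
    ·  0  0  1  0  0  3  2  2  1  3  1
 ·  0  0  0  0  0  0  0  0  0  0  0  0
 1  0  0  0  1  1  1  1  1  1  1  1  1
 3  0  0  0  1  1  1  2  2  2  2  2  2
 1  0  0  0  1  1  1  2  2  2  3  3  3
 3  0  0  0  1  1  1  2  2  2  3  4  4
 3  0  0  0  1  1  1  2  2  2  3  4  4
 1  0  0  0  1  1  1  2  2  2  3  4  5
 3  0  0  0  1  1  1  2  2  2  3  4  5
 3  0  0  0  1  1  1  2  2  2  3  4  5
 1  0  0  0  1  1  1  2  2  2  3  4  5
 3  0  0  0  1  1  1  2  2  2  3  4  5
 1  0  0  0  1  1  1  2  2  2  3  4  5
 1  0  0  0  1  1  1  2  2  2  3  4  5
dp[12][11] = 5. One LCS (by backtracking along matches): 1, 3, 1, 3, 1.

5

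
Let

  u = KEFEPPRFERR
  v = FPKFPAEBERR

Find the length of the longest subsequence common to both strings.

One common subsequence of length 6: K at u[1]=v[3], F at u[3]=v[4], E at u[4]=v[7], E at u[9]=v[9], R at u[10]=v[10], R at u[11]=v[11]. Since dp[11][11] = 6, nothing longer is possible.

6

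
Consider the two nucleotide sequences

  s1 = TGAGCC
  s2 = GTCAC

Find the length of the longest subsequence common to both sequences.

One common subsequence of length 3: T (s1 #1, s2 #2) → A (s1 #3, s2 #4) → C (s1 #6, s2 #5), and the DP table's final entry dp[6][5] is also 3, so no common subsequence is longer.

3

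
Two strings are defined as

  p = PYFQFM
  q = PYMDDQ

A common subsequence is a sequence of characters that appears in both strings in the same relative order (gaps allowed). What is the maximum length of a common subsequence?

3

Let dp[i][j] be the LCS length of the first i characters of p and the first j characters of q. dp[i][j] = dp[i-1][j-1]+1 when the i-th and j-th characters match, else max(dp[i-1][j], dp[i][j-1]).
    ·  P  Y  M  D  D  Q
 ·  0  0  0  0  0  0  0
 P  0  1  1  1  1  1  1
 Y  0  1  2  2  2  2  2
 F  0  1  2  2  2  2  2
 Q  0  1  2  2  2  2  3
 F  0  1  2  2  2  2  3
 M  0  1  2  3  3  3  3
dp[6][6] = 3. One LCS (by backtracking along matches): PYQ.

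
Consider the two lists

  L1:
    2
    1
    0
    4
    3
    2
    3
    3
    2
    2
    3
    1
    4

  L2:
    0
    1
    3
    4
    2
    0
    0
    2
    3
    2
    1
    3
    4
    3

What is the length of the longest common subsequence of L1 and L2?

7

Pick 2 [1,5]; then 0 [3,7]; then 2 [6,8]; then 3 [8,9]; then 2 [9,10]; then 3 [11,12]; then 4 [13,13]; all 7 values appear in both, in order. Since dp[13][14] = 7, nothing longer is possible.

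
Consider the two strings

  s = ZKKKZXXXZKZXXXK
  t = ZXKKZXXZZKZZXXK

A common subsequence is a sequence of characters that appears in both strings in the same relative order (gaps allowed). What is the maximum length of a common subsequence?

12

One common subsequence of length 12: Z (s #1, t #1), K (s #3, t #3), K (s #4, t #4), Z (s #5, t #5), X (s #6, t #6), X (s #7, t #7), Z (s #9, t #9), K (s #10, t #10), Z (s #11, t #12), X (s #13, t #13), X (s #14, t #14), K (s #15, t #15). The LCS DP gives dp[15][15] = 12, so this is optimal.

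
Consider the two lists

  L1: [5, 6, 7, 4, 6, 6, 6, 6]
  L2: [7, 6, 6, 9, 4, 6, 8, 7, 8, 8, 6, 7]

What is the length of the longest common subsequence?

Let dp[i][j] be the LCS length of the first i values of L1 and the first j values of L2. dp[i][j] = dp[i-1][j-1]+1 when the i-th and j-th values match, else max(dp[i-1][j], dp[i][j-1]).
    ·  7  6  6  9  4  6  8  7  8  8  6  7
 ·  0  0  0  0  0  0  0  0  0  0  0  0  0
 5  0  0  0  0  0  0  0  0  0  0  0  0  0
 6  0  0  1  1  1  1  1  1  1  1  1  1  1
 7  0  1  1  1  1  1  1  1  2  2  2  2  2
 4  0  1  1  1  1  2  2  2  2  2  2  2  2
 6  0  1  2  2  2  2  3  3  3  3  3  3  3
 6  0  1  2  3  3  3  3  3  3  3  3  4  4
 6  0  1  2  3  3  3  4  4  4  4  4  4  4
 6  0  1  2  3  3  3  4  4  4  4  4  5  5
dp[8][12] = 5. One LCS (by backtracking along matches): 7, 6, 6, 6, 6.

5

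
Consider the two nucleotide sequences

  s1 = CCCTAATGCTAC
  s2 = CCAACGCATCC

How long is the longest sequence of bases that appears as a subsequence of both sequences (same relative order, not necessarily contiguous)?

8

Let dp[i][j] be the LCS length of the first i bases of s1 and the first j bases of s2. dp[i][j] = dp[i-1][j-1]+1 when the i-th and j-th bases match, else max(dp[i-1][j], dp[i][j-1]).
    ·  C  C  A  A  C  G  C  A  T  C  C
 ·  0  0  0  0  0  0  0  0  0  0  0  0
 C  0  1  1  1  1  1  1  1  1  1  1  1
 C  0  1  2  2  2  2  2  2  2  2  2  2
 C  0  1  2  2  2  3  3  3  3  3  3  3
 T  0  1  2  2  2  3  3  3  3  4  4  4
 A  0  1  2  3  3  3  3  3  4  4  4  4
 A  0  1  2  3  4  4  4  4  4  4  4  4
 T  0  1  2  3  4  4  4  4  4  5  5  5
 G  0  1  2  3  4  4  5  5  5  5  5  5
 C  0  1  2  3  4  5  5  6  6  6  6  6
 T  0  1  2  3  4  5  5  6  6  7  7  7
 A  0  1  2  3  4  5  5  6  7  7  7  7
 C  0  1  2  3  4  5  5  6  7  7  8  8
dp[12][11] = 8. One LCS (by backtracking along matches): CCAAGCTC.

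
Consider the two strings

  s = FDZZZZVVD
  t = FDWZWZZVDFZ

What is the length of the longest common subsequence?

7

Let dp[i][j] be the LCS length of the first i characters of s and the first j characters of t. dp[i][j] = dp[i-1][j-1]+1 when the i-th and j-th characters match, else max(dp[i-1][j], dp[i][j-1]).
    ·  F  D  W  Z  W  Z  Z  V  D  F  Z
 ·  0  0  0  0  0  0  0  0  0  0  0  0
 F  0  1  1  1  1  1  1  1  1  1  1  1
 D  0  1  2  2  2  2  2  2  2  2  2  2
 Z  0  1  2  2  3  3  3  3  3  3  3  3
 Z  0  1  2  2  3  3  4  4  4  4  4  4
 Z  0  1  2  2  3  3  4  5  5  5  5  5
 Z  0  1  2  2  3  3  4  5  5  5  5  6
 V  0  1  2  2  3  3  4  5  6  6  6  6
 V  0  1  2  2  3  3  4  5  6  6  6  6
 D  0  1  2  2  3  3  4  5  6  7  7  7
dp[9][11] = 7. One LCS (by backtracking along matches): FDZZZVD.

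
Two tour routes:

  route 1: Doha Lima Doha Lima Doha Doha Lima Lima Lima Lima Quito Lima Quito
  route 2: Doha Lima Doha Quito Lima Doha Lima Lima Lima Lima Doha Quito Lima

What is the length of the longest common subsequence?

One common subsequence of length 11: Doha at route 1[1]=route 2[1], Lima at route 1[2]=route 2[2], Doha at route 1[3]=route 2[3], Lima at route 1[4]=route 2[5], Doha at route 1[6]=route 2[6], Lima at route 1[7]=route 2[7], Lima at route 1[8]=route 2[8], Lima at route 1[9]=route 2[9], Lima at route 1[10]=route 2[10], Quito at route 1[11]=route 2[12], Lima at route 1[12]=route 2[13]. The LCS DP gives dp[13][13] = 11, so this is optimal.

11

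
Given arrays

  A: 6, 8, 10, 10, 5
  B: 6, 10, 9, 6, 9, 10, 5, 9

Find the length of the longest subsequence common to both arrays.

Let dp[i][j] be the LCS length of the first i values of A and the first j values of B. dp[i][j] = dp[i-1][j-1]+1 when the i-th and j-th values match, else max(dp[i-1][j], dp[i][j-1]).
    ·  6 10  9  6  9 10  5  9
 ·  0  0  0  0  0  0  0  0  0
 6  0  1  1  1  1  1  1  1  1
 8  0  1  1  1  1  1  1  1  1
10  0  1  2  2  2  2  2  2  2
10  0  1  2  2  2  2  3  3  3
 5  0  1  2  2  2  2  3  4  4
dp[5][8] = 4. One LCS (by backtracking along matches): 6, 10, 10, 5.

4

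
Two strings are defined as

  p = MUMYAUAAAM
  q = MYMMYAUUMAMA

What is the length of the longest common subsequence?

7

Pick M at p[1]=q[3] → M at p[3]=q[4] → Y at p[4]=q[5] → A at p[5]=q[6] → U at p[6]=q[8] → A at p[7]=q[10] → A at p[9]=q[12]; all 7 characters appear in both, in order, and the DP table's final entry dp[10][12] is also 7, so no common subsequence is longer.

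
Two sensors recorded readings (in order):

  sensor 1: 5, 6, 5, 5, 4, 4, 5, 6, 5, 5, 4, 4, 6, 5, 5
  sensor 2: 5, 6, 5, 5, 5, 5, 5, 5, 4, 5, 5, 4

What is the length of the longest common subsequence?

Taking 5 [1,1] → 6 [2,2] → 5 [3,4] → 5 [4,5] → 5 [7,6] → 5 [9,7] → 5 [10,8] → 4 [12,9] → 5 [14,10] → 5 [15,11] gives a common subsequence of length 10. dp[15][12] = 10 confirms this is the maximum.

10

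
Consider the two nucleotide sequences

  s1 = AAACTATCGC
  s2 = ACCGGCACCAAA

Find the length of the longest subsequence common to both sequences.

Taking A at s1[1]=s2[1], C at s1[4]=s2[6], A at s1[6]=s2[7], C at s1[8]=s2[8], C at s1[10]=s2[9] gives a common subsequence of length 5. dp[10][12] = 5 confirms this is the maximum.

5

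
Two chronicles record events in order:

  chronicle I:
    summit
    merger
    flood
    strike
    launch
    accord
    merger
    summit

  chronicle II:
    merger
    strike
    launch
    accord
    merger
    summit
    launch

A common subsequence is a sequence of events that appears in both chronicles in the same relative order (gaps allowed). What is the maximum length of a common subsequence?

6

Pick merger [2,1], then strike [4,2], then launch [5,3], then accord [6,4], then merger [7,5], then summit [8,6]; all 6 events appear in both, in order. The LCS DP gives dp[8][7] = 6, so this is optimal.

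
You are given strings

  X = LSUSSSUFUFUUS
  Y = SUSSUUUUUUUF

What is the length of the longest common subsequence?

8

One common subsequence of length 8: S [2,1]; then U [3,2]; then S [4,3]; then S [5,4]; then U [7,8]; then U [9,9]; then U [11,10]; then U [12,11]. dp[13][12] = 8 confirms this is the maximum.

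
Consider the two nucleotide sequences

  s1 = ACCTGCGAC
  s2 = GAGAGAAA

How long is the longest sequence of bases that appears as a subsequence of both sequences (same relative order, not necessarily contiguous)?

Taking A [1,2]; then G [5,3]; then G [7,5]; then A [8,8] gives a common subsequence of length 4. dp[9][8] = 4 confirms this is the maximum.

4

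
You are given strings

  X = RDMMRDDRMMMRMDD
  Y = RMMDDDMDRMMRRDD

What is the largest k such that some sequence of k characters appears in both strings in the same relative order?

11

Match R at X[1]=Y[1], M at X[3]=Y[2], M at X[4]=Y[3], D at X[6]=Y[6], D at X[7]=Y[8], R at X[8]=Y[9], M at X[9]=Y[10], M at X[10]=Y[11], R at X[12]=Y[13], D at X[14]=Y[14], D at X[15]=Y[15] — 11 characters in the same relative order in both. Since dp[15][15] = 11, nothing longer is possible.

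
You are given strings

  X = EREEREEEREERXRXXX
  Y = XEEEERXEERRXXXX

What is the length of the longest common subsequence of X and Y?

12

Pick E at X[1]=Y[3] → E at X[3]=Y[4] → E at X[4]=Y[5] → R at X[5]=Y[6] → E at X[7]=Y[8] → E at X[8]=Y[9] → R at X[9]=Y[10] → R at X[12]=Y[11] → X at X[13]=Y[12] → X at X[15]=Y[13] → X at X[16]=Y[14] → X at X[17]=Y[15]; all 12 characters appear in both, in order. dp[17][15] = 12 confirms this is the maximum.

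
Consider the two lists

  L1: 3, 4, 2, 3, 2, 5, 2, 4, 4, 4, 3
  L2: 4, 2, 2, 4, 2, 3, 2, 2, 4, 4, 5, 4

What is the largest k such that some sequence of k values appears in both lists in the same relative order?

Let dp[i][j] be the LCS length of the first i values of L1 and the first j values of L2. dp[i][j] = dp[i-1][j-1]+1 when the i-th and j-th values match, else max(dp[i-1][j], dp[i][j-1]).
    ·  4  2  2  4  2  3  2  2  4  4  5  4
 ·  0  0  0  0  0  0  0  0  0  0  0  0  0
 3  0  0  0  0  0  0  1  1  1  1  1  1  1
 4  0  1  1  1  1  1  1  1  1  2  2  2  2
 2  0  1  2  2  2  2  2  2  2  2  2  2  2
 3  0  1  2  2  2  2  3  3  3  3  3  3  3
 2  0  1  2  3  3  3  3  4  4  4  4  4  4
 5  0  1  2  3  3  3  3  4  4  4  4  5  5
 2  0  1  2  3  3  4  4  4  5  5  5  5  5
 4  0  1  2  3  4  4  4  4  5  6  6  6  6
 4  0  1  2  3  4  4  4  4  5  6  7  7  7
 4  0  1  2  3  4  4  4  4  5  6  7  7  8
 3  0  1  2  3  4  4  5  5  5  6  7  7  8
dp[11][12] = 8. One LCS (by backtracking along matches): 4, 2, 3, 2, 2, 4, 4, 4.

8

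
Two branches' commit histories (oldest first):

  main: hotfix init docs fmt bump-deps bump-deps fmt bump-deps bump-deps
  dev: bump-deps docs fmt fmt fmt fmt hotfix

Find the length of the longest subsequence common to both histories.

One common subsequence of length 3: docs at main[3]=dev[2]; then fmt at main[4]=dev[5]; then fmt at main[7]=dev[6], and the DP table's final entry dp[9][7] is also 3, so no common subsequence is longer.

3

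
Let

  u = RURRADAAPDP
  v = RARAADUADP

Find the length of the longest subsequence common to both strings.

7

One common subsequence of length 7: R at u[1]=v[1]; then R at u[3]=v[3]; then A at u[5]=v[5]; then D at u[6]=v[6]; then A at u[8]=v[8]; then D at u[10]=v[9]; then P at u[11]=v[10]. The LCS DP gives dp[11][10] = 7, so this is optimal.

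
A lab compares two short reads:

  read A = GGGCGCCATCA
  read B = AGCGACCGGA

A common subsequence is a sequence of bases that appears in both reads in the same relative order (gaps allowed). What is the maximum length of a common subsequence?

6

Pick G at read A[3]=read B[2], C at read A[4]=read B[3], G at read A[5]=read B[4], C at read A[6]=read B[6], C at read A[7]=read B[7], A at read A[11]=read B[10]; all 6 bases appear in both, in order. dp[11][10] = 6 confirms this is the maximum.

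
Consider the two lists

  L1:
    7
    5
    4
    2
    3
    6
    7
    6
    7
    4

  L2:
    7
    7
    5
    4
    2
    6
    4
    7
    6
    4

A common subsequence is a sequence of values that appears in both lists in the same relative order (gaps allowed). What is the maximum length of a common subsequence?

One common subsequence of length 8: 7 (L1 #1, L2 #2); then 5 (L1 #2, L2 #3); then 4 (L1 #3, L2 #4); then 2 (L1 #4, L2 #5); then 6 (L1 #6, L2 #6); then 7 (L1 #7, L2 #8); then 6 (L1 #8, L2 #9); then 4 (L1 #10, L2 #10), and the DP table's final entry dp[10][10] is also 8, so no common subsequence is longer.

8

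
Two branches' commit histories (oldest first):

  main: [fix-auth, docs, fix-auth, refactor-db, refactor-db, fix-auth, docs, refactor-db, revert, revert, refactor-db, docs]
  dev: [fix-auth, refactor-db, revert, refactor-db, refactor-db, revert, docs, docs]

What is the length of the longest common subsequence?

Match fix-auth at main[3]=dev[1], refactor-db at main[4]=dev[2], refactor-db at main[5]=dev[4], refactor-db at main[8]=dev[5], revert at main[9]=dev[6], docs at main[12]=dev[8] — 6 commits in the same relative order in both, and the DP table's final entry dp[12][8] is also 6, so no common subsequence is longer.

6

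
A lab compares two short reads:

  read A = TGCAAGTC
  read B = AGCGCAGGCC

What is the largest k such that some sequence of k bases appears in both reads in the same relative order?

5

Pick G at read A[2]=read B[4] → C at read A[3]=read B[5] → A at read A[4]=read B[6] → G at read A[6]=read B[8] → C at read A[8]=read B[10]; all 5 bases appear in both, in order, and the DP table's final entry dp[8][10] is also 5, so no common subsequence is longer.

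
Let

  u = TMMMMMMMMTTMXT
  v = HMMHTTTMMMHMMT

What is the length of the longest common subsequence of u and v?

Match M at u[2]=v[2] → M at u[3]=v[3] → M at u[4]=v[8] → M at u[5]=v[9] → M at u[6]=v[10] → M at u[9]=v[12] → M at u[12]=v[13] → T at u[14]=v[14] — 8 characters in the same relative order in both, and the DP table's final entry dp[14][14] is also 8, so no common subsequence is longer.

8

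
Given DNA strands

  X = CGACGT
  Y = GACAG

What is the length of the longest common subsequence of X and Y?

4

Let dp[i][j] be the LCS length of the first i bases of X and the first j bases of Y. dp[i][j] = dp[i-1][j-1]+1 when the i-th and j-th bases match, else max(dp[i-1][j], dp[i][j-1]).
    ·  G  A  C  A  G
 ·  0  0  0  0  0  0
 C  0  0  0  1  1  1
 G  0  1  1  1  1  2
 A  0  1  2  2  2  2
 C  0  1  2  3  3  3
 G  0  1  2  3  3  4
 T  0  1  2  3  3  4
dp[6][5] = 4. One LCS (by backtracking along matches): GACG.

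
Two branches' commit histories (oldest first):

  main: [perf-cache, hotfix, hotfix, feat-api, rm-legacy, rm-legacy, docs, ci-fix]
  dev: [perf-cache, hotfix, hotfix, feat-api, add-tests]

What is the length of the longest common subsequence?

Match perf-cache (main #1, dev #1), then hotfix (main #2, dev #2), then hotfix (main #3, dev #3), then feat-api (main #4, dev #4) — 4 commits in the same relative order in both. The LCS DP gives dp[8][5] = 4, so this is optimal.

4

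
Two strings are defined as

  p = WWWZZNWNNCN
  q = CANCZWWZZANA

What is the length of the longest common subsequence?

5

Let dp[i][j] be the LCS length of the first i characters of p and the first j characters of q. dp[i][j] = dp[i-1][j-1]+1 when the i-th and j-th characters match, else max(dp[i-1][j], dp[i][j-1]).
    ·  C  A  N  C  Z  W  W  Z  Z  A  N  A
 ·  0  0  0  0  0  0  0  0  0  0  0  0  0
 W  0  0  0  0  0  0  1  1  1  1  1  1  1
 W  0  0  0  0  0  0  1  2  2  2  2  2  2
 W  0  0  0  0  0  0  1  2  2  2  2  2  2
 Z  0  0  0  0  0  1  1  2  3  3  3  3  3
 Z  0  0  0  0  0  1  1  2  3  4  4  4  4
 N  0  0  0  1  1  1  1  2  3  4  4  5  5
 W  0  0  0  1  1  1  2  2  3  4  4  5  5
 N  0  0  0  1  1  1  2  2  3  4  4  5  5
 N  0  0  0  1  1  1  2  2  3  4  4  5  5
 C  0  1  1  1  2  2  2  2  3  4  4  5  5
 N  0  1  1  2  2  2  2  2  3  4  4  5  5
dp[11][12] = 5. One LCS (by backtracking along matches): WWZZN.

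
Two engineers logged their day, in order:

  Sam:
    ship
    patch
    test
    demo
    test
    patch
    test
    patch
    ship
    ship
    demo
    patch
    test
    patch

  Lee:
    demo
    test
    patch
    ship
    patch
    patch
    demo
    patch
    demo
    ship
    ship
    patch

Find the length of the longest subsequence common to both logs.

Taking ship at Sam[1]=Lee[4], patch at Sam[2]=Lee[6], demo at Sam[4]=Lee[7], patch at Sam[6]=Lee[8], ship at Sam[9]=Lee[10], ship at Sam[10]=Lee[11], patch at Sam[14]=Lee[12] gives a common subsequence of length 7, and the DP table's final entry dp[14][12] is also 7, so no common subsequence is longer.

7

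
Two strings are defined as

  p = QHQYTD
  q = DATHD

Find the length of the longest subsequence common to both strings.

2

Let dp[i][j] be the LCS length of the first i characters of p and the first j characters of q. dp[i][j] = dp[i-1][j-1]+1 when the i-th and j-th characters match, else max(dp[i-1][j], dp[i][j-1]).
    ·  D  A  T  H  D
 ·  0  0  0  0  0  0
 Q  0  0  0  0  0  0
 H  0  0  0  0  1  1
 Q  0  0  0  0  1  1
 Y  0  0  0  0  1  1
 T  0  0  0  1  1  1
 D  0  1  1  1  1  2
dp[6][5] = 2. One LCS (by backtracking along matches): HD.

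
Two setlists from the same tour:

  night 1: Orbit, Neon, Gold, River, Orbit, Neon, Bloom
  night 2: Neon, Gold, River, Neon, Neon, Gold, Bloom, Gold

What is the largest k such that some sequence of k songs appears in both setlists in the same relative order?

Pick Neon [2,1], Gold [3,2], River [4,3], Neon [6,5], Bloom [7,7]; all 5 songs appear in both, in order. dp[7][8] = 5 confirms this is the maximum.

5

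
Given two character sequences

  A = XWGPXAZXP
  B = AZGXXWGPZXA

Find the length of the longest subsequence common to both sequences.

6

Taking X (A #1, B #5) → W (A #2, B #6) → G (A #3, B #7) → P (A #4, B #8) → X (A #5, B #10) → A (A #6, B #11) gives a common subsequence of length 6. dp[9][11] = 6 confirms this is the maximum.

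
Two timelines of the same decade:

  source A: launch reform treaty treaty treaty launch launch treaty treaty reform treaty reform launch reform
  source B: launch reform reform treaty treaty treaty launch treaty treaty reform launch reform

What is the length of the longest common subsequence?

11

Taking launch (source A #1, source B #1), then reform (source A #2, source B #3), then treaty (source A #3, source B #4), then treaty (source A #4, source B #5), then treaty (source A #5, source B #6), then launch (source A #7, source B #7), then treaty (source A #9, source B #8), then treaty (source A #11, source B #9), then reform (source A #12, source B #10), then launch (source A #13, source B #11), then reform (source A #14, source B #12) gives a common subsequence of length 11, and the DP table's final entry dp[14][12] is also 11, so no common subsequence is longer.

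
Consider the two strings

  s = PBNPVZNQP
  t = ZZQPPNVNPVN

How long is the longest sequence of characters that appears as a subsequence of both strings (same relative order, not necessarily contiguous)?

Pick P [1,5]; then N [3,8]; then P [4,9]; then V [5,10]; then N [7,11]; all 5 characters appear in both, in order. The LCS DP gives dp[9][11] = 5, so this is optimal.

5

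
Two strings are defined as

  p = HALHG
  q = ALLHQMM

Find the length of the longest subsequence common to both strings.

3

Pick A at p[2]=q[1], then L at p[3]=q[3], then H at p[4]=q[4]; all 3 characters appear in both, in order. Since dp[5][7] = 3, nothing longer is possible.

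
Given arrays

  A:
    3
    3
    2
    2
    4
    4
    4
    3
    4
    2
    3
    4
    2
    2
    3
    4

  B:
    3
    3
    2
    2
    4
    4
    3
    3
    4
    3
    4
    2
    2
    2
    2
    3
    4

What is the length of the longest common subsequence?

One common subsequence of length 14: 3 [1,1], then 3 [2,2], then 2 [3,3], then 2 [4,4], then 4 [5,5], then 4 [6,6], then 4 [7,9], then 3 [8,10], then 4 [9,11], then 2 [10,13], then 2 [13,14], then 2 [14,15], then 3 [15,16], then 4 [16,17]. The LCS DP gives dp[16][17] = 14, so this is optimal.

14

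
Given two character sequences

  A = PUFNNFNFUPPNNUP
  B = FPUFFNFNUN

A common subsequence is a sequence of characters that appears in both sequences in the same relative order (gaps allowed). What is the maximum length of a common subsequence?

Match P (A #1, B #2); then U (A #2, B #3); then F (A #3, B #5); then N (A #5, B #6); then F (A #6, B #7); then N (A #7, B #8); then U (A #9, B #9); then N (A #13, B #10) — 8 characters in the same relative order in both, and the DP table's final entry dp[15][10] is also 8, so no common subsequence is longer.

8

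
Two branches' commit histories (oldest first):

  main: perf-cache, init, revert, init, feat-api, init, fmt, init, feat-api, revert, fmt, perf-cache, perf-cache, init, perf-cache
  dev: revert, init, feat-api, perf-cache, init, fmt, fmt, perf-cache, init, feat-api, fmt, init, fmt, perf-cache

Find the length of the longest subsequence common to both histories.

One common subsequence of length 10: revert (main #3, dev #1) → init (main #4, dev #2) → feat-api (main #5, dev #3) → init (main #6, dev #5) → fmt (main #7, dev #7) → init (main #8, dev #9) → feat-api (main #9, dev #10) → fmt (main #11, dev #11) → init (main #14, dev #12) → perf-cache (main #15, dev #14). Since dp[15][14] = 10, nothing longer is possible.

10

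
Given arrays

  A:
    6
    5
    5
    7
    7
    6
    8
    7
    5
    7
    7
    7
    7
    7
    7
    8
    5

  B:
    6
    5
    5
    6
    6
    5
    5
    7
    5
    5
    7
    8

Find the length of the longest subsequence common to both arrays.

8

One common subsequence of length 8: 6 [1,1], 5 [2,2], 5 [3,3], 6 [6,5], 7 [8,8], 5 [9,10], 7 [15,11], 8 [16,12]. Since dp[17][12] = 8, nothing longer is possible.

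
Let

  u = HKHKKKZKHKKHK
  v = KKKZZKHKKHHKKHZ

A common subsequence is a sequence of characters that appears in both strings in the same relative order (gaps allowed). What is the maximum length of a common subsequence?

10

Pick K (u #2, v #1), K (u #4, v #2), K (u #5, v #3), Z (u #7, v #5), K (u #8, v #6), H (u #9, v #7), K (u #10, v #8), K (u #11, v #9), H (u #12, v #11), K (u #13, v #13); all 10 characters appear in both, in order. Since dp[13][15] = 10, nothing longer is possible.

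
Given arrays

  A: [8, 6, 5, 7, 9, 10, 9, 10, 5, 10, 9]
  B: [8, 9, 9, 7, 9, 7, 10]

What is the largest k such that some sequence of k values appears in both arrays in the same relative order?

4

Let dp[i][j] be the LCS length of the first i values of A and the first j values of B. dp[i][j] = dp[i-1][j-1]+1 when the i-th and j-th values match, else max(dp[i-1][j], dp[i][j-1]).
    ·  8  9  9  7  9  7 10
 ·  0  0  0  0  0  0  0  0
 8  0  1  1  1  1  1  1  1
 6  0  1  1  1  1  1  1  1
 5  0  1  1  1  1  1  1  1
 7  0  1  1  1  2  2  2  2
 9  0  1  2  2  2  3  3  3
10  0  1  2  2  2  3  3  4
 9  0  1  2  3  3  3  3  4
10  0  1  2  3  3  3  3  4
 5  0  1  2  3  3  3  3  4
10  0  1  2  3  3  3  3  4
 9  0  1  2  3  3  4  4  4
dp[11][7] = 4. One LCS (by backtracking along matches): 8, 7, 9, 10.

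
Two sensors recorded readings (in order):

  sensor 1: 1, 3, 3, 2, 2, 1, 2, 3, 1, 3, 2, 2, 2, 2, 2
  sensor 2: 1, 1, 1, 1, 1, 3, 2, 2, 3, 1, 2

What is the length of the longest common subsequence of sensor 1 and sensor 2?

7

Taking 1 (sensor 1 #1, sensor 2 #5); then 3 (sensor 1 #3, sensor 2 #6); then 2 (sensor 1 #5, sensor 2 #7); then 2 (sensor 1 #7, sensor 2 #8); then 3 (sensor 1 #8, sensor 2 #9); then 1 (sensor 1 #9, sensor 2 #10); then 2 (sensor 1 #15, sensor 2 #11) gives a common subsequence of length 7. dp[15][11] = 7 confirms this is the maximum.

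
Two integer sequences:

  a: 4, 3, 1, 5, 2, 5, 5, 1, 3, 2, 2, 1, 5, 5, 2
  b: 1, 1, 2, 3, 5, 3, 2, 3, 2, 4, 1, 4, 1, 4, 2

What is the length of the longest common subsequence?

Match 1 (a #3, b #2), 2 (a #5, b #3), 5 (a #7, b #5), 3 (a #9, b #6), 2 (a #10, b #7), 2 (a #11, b #9), 1 (a #12, b #13), 2 (a #15, b #15) — 8 values in the same relative order in both. Since dp[15][15] = 8, nothing longer is possible.

8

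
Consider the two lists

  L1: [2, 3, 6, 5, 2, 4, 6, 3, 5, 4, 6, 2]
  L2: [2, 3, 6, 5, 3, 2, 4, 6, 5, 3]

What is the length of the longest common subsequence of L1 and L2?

8

Match 2 (L1 #1, L2 #1) → 3 (L1 #2, L2 #2) → 6 (L1 #3, L2 #3) → 5 (L1 #4, L2 #4) → 2 (L1 #5, L2 #6) → 4 (L1 #6, L2 #7) → 6 (L1 #7, L2 #8) → 3 (L1 #8, L2 #10) — 8 values in the same relative order in both. The LCS DP gives dp[12][10] = 8, so this is optimal.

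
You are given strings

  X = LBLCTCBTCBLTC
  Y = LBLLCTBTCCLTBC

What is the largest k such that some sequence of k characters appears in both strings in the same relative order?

One common subsequence of length 11: L at X[1]=Y[1], B at X[2]=Y[2], L at X[3]=Y[4], C at X[4]=Y[5], T at X[5]=Y[6], B at X[7]=Y[7], T at X[8]=Y[8], C at X[9]=Y[10], L at X[11]=Y[11], T at X[12]=Y[12], C at X[13]=Y[14]. dp[13][14] = 11 confirms this is the maximum.

11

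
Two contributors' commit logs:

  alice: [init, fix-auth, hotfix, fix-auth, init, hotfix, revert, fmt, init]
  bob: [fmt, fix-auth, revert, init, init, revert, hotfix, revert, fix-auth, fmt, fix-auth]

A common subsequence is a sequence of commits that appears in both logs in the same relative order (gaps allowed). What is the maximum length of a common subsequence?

5

Match init (alice #1, bob #4); then init (alice #5, bob #5); then hotfix (alice #6, bob #7); then revert (alice #7, bob #8); then fmt (alice #8, bob #10) — 5 commits in the same relative order in both. Since dp[9][11] = 5, nothing longer is possible.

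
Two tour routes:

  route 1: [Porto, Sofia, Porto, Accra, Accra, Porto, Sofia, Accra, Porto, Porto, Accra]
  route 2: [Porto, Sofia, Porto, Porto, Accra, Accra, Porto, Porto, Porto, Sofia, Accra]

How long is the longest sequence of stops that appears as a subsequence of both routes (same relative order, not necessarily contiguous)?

9

Match Porto [1,1]; then Sofia [2,2]; then Porto [3,4]; then Accra [4,5]; then Accra [5,6]; then Porto [6,7]; then Porto [9,8]; then Porto [10,9]; then Accra [11,11] — 9 stops in the same relative order in both. Since dp[11][11] = 9, nothing longer is possible.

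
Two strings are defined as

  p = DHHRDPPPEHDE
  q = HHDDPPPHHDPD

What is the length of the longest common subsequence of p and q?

8

Let dp[i][j] be the LCS length of the first i characters of p and the first j characters of q. dp[i][j] = dp[i-1][j-1]+1 when the i-th and j-th characters match, else max(dp[i-1][j], dp[i][j-1]).
    ·  H  H  D  D  P  P  P  H  H  D  P  D
 ·  0  0  0  0  0  0  0  0  0  0  0  0  0
 D  0  0  0  1  1  1  1  1  1  1  1  1  1
 H  0  1  1  1  1  1  1  1  2  2  2  2  2
 H  0  1  2  2  2  2  2  2  2  3  3  3  3
 R  0  1  2  2  2  2  2  2  2  3  3  3  3
 D  0  1  2  3  3  3  3  3  3  3  4  4  4
 P  0  1  2  3  3  4  4  4  4  4  4  5  5
 P  0  1  2  3  3  4  5  5  5  5  5  5  5
 P  0  1  2  3  3  4  5  6  6  6  6  6  6
 E  0  1  2  3  3  4  5  6  6  6  6  6  6
 H  0  1  2  3  3  4  5  6  7  7  7  7  7
 D  0  1  2  3  4  4  5  6  7  7  8  8  8
 E  0  1  2  3  4  4  5  6  7  7  8  8  8
dp[12][12] = 8. One LCS (by backtracking along matches): HHDPPPHD.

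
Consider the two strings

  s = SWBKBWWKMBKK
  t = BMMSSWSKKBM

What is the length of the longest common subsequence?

Taking S (s #1, t #5), W (s #2, t #6), K (s #4, t #9), B (s #5, t #10), M (s #9, t #11) gives a common subsequence of length 5, and the DP table's final entry dp[12][11] is also 5, so no common subsequence is longer.

5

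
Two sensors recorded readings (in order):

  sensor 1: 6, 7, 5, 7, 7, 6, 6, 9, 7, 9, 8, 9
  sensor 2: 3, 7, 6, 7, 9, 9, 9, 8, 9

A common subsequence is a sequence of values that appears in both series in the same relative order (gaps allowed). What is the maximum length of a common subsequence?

6

Let dp[i][j] be the LCS length of the first i values of sensor 1 and the first j values of sensor 2. dp[i][j] = dp[i-1][j-1]+1 when the i-th and j-th values match, else max(dp[i-1][j], dp[i][j-1]).
    ·  3  7  6  7  9  9  9  8  9
 ·  0  0  0  0  0  0  0  0  0  0
 6  0  0  0  1  1  1  1  1  1  1
 7  0  0  1  1  2  2  2  2  2  2
 5  0  0  1  1  2  2  2  2  2  2
 7  0  0  1  1  2  2  2  2  2  2
 7  0  0  1  1  2  2  2  2  2  2
 6  0  0  1  2  2  2  2  2  2  2
 6  0  0  1  2  2  2  2  2  2  2
 9  0  0  1  2  2  3  3  3  3  3
 7  0  0  1  2  3  3  3  3  3  3
 9  0  0  1  2  3  4  4  4  4  4
 8  0  0  1  2  3  4  4  4  5  5
 9  0  0  1  2  3  4  5  5  5  6
dp[12][9] = 6. One LCS (by backtracking along matches): 6, 7, 9, 9, 8, 9.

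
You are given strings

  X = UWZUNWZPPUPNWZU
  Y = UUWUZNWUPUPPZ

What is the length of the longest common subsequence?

One common subsequence of length 9: U (X #1, Y #2) → W (X #2, Y #3) → Z (X #3, Y #5) → N (X #5, Y #6) → W (X #6, Y #7) → P (X #8, Y #9) → P (X #9, Y #11) → P (X #11, Y #12) → Z (X #14, Y #13), and the DP table's final entry dp[15][13] is also 9, so no common subsequence is longer.

9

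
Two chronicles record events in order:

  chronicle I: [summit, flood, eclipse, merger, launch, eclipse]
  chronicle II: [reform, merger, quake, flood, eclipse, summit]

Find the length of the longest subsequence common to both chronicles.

Taking flood at chronicle I[2]=chronicle II[4] → eclipse at chronicle I[3]=chronicle II[5] gives a common subsequence of length 2. dp[6][6] = 2 confirms this is the maximum.

2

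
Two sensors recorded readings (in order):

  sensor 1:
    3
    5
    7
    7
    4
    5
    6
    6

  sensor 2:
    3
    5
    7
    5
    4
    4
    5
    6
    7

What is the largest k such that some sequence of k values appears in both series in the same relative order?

Let dp[i][j] be the LCS length of the first i values of sensor 1 and the first j values of sensor 2. dp[i][j] = dp[i-1][j-1]+1 when the i-th and j-th values match, else max(dp[i-1][j], dp[i][j-1]).
    ·  3  5  7  5  4  4  5  6  7
 ·  0  0  0  0  0  0  0  0  0  0
 3  0  1  1  1  1  1  1  1  1  1
 5  0  1  2  2  2  2  2  2  2  2
 7  0  1  2  3  3  3  3  3  3  3
 7  0  1  2  3  3  3  3  3  3  4
 4  0  1  2  3  3  4  4  4  4  4
 5  0  1  2  3  4  4  4  5  5  5
 6  0  1  2  3  4  4  4  5  6  6
 6  0  1  2  3  4  4  4  5  6  6
dp[8][9] = 6. One LCS (by backtracking along matches): 3, 5, 7, 4, 5, 6.

6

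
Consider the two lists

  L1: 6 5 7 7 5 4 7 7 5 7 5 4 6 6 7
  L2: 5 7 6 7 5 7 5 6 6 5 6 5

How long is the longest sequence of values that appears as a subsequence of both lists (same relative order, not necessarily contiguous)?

Pick 5 (L1 #2, L2 #1); then 7 (L1 #3, L2 #2); then 7 (L1 #4, L2 #4); then 5 (L1 #5, L2 #5); then 7 (L1 #8, L2 #6); then 5 (L1 #9, L2 #7); then 5 (L1 #11, L2 #10); then 6 (L1 #13, L2 #11); all 8 values appear in both, in order. dp[15][12] = 8 confirms this is the maximum.

8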